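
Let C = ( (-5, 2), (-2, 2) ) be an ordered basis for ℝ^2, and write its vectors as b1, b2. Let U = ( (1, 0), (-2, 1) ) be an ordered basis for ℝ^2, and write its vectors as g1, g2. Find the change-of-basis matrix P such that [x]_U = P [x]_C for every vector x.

Take x = bj: its C-coordinates are the j-th standard unit vector, so P e_j — column j of P — equals [bj]_U.
b1 = -g1 + 2g2, giving column 1 = (-1, 2); repeating for each j gives P = [[-1, 2], [2, 2]].

[[-1, 2], [2, 2]]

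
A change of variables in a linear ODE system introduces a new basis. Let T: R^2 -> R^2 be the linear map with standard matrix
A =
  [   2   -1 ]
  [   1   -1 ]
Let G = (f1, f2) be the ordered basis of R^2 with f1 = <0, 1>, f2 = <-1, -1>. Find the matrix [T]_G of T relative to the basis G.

With P the matrix whose columns are f1, f2, [T]_G = P^(-1) A P.
Column by column: T(f1) = A f1 = <-1, -1>; its G-coordinates <0, 1> give column 1.
Continuing for each basis vector yields [T]_G = [[0, 1], [1, 1]].

[[0, 1], [1, 1]]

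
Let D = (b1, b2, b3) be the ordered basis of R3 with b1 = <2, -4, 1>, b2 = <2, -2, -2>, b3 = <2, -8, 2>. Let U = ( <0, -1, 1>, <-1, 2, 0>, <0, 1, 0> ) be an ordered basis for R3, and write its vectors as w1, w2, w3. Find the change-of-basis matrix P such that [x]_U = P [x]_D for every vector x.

Column j of P is [bj]_U, since P maps D-coordinates to U-coordinates.
Expressing b1 in U: b1 = w1 - 2w2 + w3, so column 1 of P is <1, -2, 1>.
Doing the same for each bj gives P = [[1, -2, 2], [-2, -2, -2], [1, 0, -2]].

[[1, -2, 2], [-2, -2, -2], [1, 0, -2]]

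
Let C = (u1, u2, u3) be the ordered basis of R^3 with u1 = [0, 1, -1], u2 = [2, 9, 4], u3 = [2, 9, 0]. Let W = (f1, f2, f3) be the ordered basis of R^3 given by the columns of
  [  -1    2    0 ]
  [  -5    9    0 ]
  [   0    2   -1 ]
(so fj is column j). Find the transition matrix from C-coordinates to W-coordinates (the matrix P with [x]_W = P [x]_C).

[[-2, 0, 0], [-1, 1, 1], [-1, -2, 2]]

Column j of P is [uj]_W, since P maps C-coordinates to W-coordinates.
Expressing u1 in W: u1 = -2f1 - f2 - f3, so column 1 of P is [-2, -1, -1].
Doing the same for each uj gives P = [[-2, 0, 0], [-1, 1, 1], [-1, -2, 2]].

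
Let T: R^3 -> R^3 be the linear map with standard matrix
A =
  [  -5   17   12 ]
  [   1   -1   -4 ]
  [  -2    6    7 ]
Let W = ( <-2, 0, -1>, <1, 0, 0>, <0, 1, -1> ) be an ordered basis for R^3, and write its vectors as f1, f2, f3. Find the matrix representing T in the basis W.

[[1, 1, -2], [0, -3, 1], [2, 1, 3]]

Let P have columns f1, ..., f3. Then [T]_W = P^(-1) A P.
Here det P = -1, so P^(-1) is integer; computing A P first and then P^(-1)(A P) gives [[1, 1, -2], [0, -3, 1], [2, 1, 3]].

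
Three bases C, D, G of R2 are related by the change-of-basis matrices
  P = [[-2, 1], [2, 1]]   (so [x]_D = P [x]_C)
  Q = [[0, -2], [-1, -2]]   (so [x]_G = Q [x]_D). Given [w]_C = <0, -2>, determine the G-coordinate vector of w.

<4, 6>

Apply P to get D-coordinates <-2, -2>, then Q to get G-coordinates.
The result is [w]_G = <4, 6>.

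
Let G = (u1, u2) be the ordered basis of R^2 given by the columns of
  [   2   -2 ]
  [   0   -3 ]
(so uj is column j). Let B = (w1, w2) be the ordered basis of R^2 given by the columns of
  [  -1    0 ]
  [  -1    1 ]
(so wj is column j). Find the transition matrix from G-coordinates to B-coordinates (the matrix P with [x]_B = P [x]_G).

[[-2, 2], [-2, -1]]

Let M have columns uj and N have columns wj. Then for every x, N [x]_B = x = M [x]_G, so P = N^(-1) M.
Since det N = -1, N^(-1) has integer entries; multiplying gives P = [[-2, 2], [-2, -1]].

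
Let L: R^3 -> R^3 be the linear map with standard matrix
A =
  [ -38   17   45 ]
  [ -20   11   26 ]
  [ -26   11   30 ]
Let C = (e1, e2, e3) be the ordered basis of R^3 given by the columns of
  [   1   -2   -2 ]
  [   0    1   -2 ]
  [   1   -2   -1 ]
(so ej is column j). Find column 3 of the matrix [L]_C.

Compute L(e3) = A e3 = (-3, -8, 0) in standard coordinates.
Then write this in C-coordinates: solve for y in y_1 e1 + ... + y_3 e3 = (-3, -8, 0).
This gives y = (-1, -2, 3), which is column 3 of [L]_C.

(-1, -2, 3)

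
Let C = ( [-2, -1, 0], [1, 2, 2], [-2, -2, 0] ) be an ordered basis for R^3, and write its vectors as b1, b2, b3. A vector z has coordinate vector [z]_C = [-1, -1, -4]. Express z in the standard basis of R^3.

z = M [z]_C, where M has columns b1, ..., b3.
Carrying out the matrix-vector product, z = [9, 7, -2].

[9, 7, -2]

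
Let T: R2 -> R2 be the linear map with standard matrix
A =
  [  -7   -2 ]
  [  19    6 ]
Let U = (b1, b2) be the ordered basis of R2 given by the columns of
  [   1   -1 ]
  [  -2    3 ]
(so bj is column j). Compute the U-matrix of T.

With P the matrix whose columns are b1, b2, [T]_U = P^(-1) A P.
Column by column: T(b1) = A b1 = (-3, 7); its U-coordinates (-2, 1) give column 1.
Continuing for each basis vector yields [T]_U = [[-2, 2], [1, 1]].

[[-2, 2], [1, 1]]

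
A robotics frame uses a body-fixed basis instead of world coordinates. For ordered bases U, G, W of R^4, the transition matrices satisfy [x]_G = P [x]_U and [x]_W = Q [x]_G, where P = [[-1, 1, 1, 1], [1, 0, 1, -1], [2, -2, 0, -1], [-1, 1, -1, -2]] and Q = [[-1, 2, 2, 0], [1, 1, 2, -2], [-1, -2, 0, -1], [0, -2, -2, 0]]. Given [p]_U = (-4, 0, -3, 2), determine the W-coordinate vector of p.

Apply P to get G-coordinates (3, -9, -10, 3), then Q to get W-coordinates.
The result is [p]_W = (-41, -32, 12, 38).

(-41, -32, 12, 38)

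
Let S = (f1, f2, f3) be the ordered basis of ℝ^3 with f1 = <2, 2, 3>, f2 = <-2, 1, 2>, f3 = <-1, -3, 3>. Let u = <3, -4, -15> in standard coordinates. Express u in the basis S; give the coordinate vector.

[u]_S is the unique c with M c = u, where M has columns f1, ..., f3.
Solving this 3x3 system gives c = (-2, -3, -1).
Check: -2f1 - 3f2 - f3 = <3, -4, -15>.

<-2, -3, -1>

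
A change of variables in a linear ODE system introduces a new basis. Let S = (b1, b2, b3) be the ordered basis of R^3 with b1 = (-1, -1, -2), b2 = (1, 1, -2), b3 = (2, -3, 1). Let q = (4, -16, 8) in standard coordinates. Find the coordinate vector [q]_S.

[q]_S is the unique c with M c = q, where M has columns b1, ..., b3.
Gaussian elimination on [M | q] yields c = (1, -3, 4).
Check: b1 - 3b2 + 4b3 = (4, -16, 8).

(1, -3, 4)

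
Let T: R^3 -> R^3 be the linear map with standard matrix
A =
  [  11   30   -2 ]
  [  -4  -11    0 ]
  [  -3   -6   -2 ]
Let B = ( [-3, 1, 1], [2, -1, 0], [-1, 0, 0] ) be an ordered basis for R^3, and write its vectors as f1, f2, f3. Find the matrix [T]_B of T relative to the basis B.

With P the matrix whose columns are f1, ..., f3, [T]_B = P^(-1) A P.
Column by column: T(f1) = A f1 = [-5, 1, 1]; its B-coordinates [1, 0, 2] give column 1.
Continuing for each basis vector yields [T]_B = [[1, 0, 3], [0, -3, -1], [2, 2, 0]].

[[1, 0, 3], [0, -3, -1], [2, 2, 0]]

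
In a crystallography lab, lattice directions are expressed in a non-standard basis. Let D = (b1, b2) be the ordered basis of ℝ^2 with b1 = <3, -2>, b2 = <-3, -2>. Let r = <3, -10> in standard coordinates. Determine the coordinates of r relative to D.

[r]_D is the unique c with M c = r, where M has columns b1, b2.
System: 3c_1 - 3c_2 = 3, -2c_1 - 2c_2 = -10; solving gives c_1 = 3, c_2 = 2.
Check: 3b1 + 2b2 = <3, -10>.

<3, 2>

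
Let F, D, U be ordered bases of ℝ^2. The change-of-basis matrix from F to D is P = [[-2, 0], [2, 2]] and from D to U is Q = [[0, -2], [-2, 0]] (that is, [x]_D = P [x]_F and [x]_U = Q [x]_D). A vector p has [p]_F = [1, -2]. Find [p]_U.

Apply P to get D-coordinates [-2, -2], then Q to get U-coordinates.
The result is [p]_U = [4, 4].

[4, 4]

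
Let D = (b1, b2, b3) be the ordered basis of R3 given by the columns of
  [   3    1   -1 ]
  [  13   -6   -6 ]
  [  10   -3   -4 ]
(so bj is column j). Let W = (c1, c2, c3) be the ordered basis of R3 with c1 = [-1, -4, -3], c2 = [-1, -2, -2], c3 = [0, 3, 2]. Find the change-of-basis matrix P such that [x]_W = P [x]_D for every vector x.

Column j of P is [bj]_W, since P maps D-coordinates to W-coordinates.
Expressing b1 in W: b1 = -2c1 - c2 + c3, so column 1 of P is [-2, -1, 1].
Doing the same for each bj gives P = [[-2, 1, 2], [-1, -2, -1], [1, -2, 0]].

[[-2, 1, 2], [-1, -2, -1], [1, -2, 0]]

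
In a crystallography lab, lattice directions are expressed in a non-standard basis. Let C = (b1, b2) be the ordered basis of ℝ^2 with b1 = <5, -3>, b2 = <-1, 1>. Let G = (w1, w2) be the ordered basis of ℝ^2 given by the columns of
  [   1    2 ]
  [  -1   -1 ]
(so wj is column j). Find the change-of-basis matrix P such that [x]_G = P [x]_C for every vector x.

[[1, -1], [2, 0]]

Let M have columns bj and N have columns wj. Then for every x, N [x]_G = x = M [x]_C, so P = N^(-1) M.
Since det N = 1, N^(-1) has integer entries; multiplying gives P = [[1, -1], [2, 0]].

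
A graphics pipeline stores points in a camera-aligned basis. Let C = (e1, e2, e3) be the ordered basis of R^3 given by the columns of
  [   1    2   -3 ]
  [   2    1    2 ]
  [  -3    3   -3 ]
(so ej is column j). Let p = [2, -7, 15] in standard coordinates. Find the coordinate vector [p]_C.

[-3, 1, -1]

We seek scalars with c_1 e1 + ... + c_3 e3 = p; equivalently solve M c = p where the columns of M are e1, ..., e3.
Row-reducing the augmented matrix [M | p] gives c = (-3, 1, -1).
Check: -3e1 + e2 - e3 = [2, -7, 15].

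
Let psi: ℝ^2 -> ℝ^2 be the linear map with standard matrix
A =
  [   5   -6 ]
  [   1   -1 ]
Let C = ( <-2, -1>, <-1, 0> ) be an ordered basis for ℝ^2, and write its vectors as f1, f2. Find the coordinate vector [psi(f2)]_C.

Compute psi(f2) = A f2 = <-5, -1> in standard coordinates.
Then write this in C-coordinates: solve for y in y_1 f1 + y_2 f2 = <-5, -1>.
This gives y = <1, 3>, which is column 2 of [psi]_C.

<1, 3>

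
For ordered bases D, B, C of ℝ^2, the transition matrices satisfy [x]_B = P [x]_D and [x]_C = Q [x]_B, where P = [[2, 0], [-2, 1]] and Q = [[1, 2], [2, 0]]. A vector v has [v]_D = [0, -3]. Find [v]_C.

[-6, 0]

Composing the changes, [v]_C = Q P [v]_D.
Q P = [[-2, 2], [4, 0]]; applying this to [0, -3] gives [-6, 0].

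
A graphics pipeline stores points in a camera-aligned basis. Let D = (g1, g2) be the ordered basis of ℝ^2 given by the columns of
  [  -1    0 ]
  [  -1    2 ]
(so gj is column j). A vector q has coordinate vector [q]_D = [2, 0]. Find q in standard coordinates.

By definition q = 2g1 + 0·g2.
Summing componentwise gives [-2, -2].

[-2, -2]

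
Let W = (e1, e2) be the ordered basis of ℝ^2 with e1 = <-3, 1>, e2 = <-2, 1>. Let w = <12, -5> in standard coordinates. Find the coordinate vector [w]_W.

<-2, -3>

We seek scalars with c_1 e1 + c_2 e2 = w; equivalently solve M c = w where the columns of M are e1, e2.
System: -3c_1 - 2c_2 = 12, c_1 + c_2 = -5; solving gives c_1 = -2, c_2 = -3.
Check: -2e1 - 3e2 = <12, -5>.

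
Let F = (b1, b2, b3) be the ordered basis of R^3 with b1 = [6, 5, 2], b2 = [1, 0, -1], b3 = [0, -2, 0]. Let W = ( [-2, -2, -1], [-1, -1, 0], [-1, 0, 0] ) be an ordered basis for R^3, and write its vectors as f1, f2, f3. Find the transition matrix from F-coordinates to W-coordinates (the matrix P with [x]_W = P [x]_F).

Let M have columns bj and N have columns fj. Then for every x, N [x]_W = x = M [x]_F, so P = N^(-1) M.
Since det N = 1, N^(-1) has integer entries; multiplying gives P = [[-2, 1, 0], [-1, -2, 2], [-1, -1, -2]].

[[-2, 1, 0], [-1, -2, 2], [-1, -1, -2]]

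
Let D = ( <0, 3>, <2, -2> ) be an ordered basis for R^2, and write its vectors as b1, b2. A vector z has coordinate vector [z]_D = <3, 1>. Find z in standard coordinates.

<2, 7>

z = M [z]_D, where M has columns b1, b2.
Carrying out the matrix-vector product, z = <2, 7>.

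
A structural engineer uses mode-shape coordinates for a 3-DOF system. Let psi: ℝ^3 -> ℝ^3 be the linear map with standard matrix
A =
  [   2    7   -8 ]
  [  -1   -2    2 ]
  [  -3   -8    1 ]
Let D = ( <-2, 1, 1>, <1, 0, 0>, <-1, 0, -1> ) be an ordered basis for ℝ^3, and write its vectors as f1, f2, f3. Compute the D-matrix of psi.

Let P have columns f1, ..., f3. Then [psi]_D = P^(-1) A P.
Here det P = 1, so P^(-1) is integer; computing A P first and then P^(-1)(A P) gives [[2, -1, -1], [2, 2, 1], [3, 2, -3]].

[[2, -1, -1], [2, 2, 1], [3, 2, -3]]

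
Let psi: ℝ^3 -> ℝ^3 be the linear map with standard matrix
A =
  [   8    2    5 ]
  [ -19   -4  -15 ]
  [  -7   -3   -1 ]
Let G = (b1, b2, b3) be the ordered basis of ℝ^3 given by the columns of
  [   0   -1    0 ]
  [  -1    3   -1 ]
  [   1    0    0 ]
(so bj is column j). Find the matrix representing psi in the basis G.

Let P have columns b1, ..., b3. Then [psi]_G = P^(-1) A P.
Here det P = 1, so P^(-1) is integer; computing A P first and then P^(-1)(A P) gives [[2, -2, 3], [-3, 2, 2], [0, 1, -1]].

[[2, -2, 3], [-3, 2, 2], [0, 1, -1]]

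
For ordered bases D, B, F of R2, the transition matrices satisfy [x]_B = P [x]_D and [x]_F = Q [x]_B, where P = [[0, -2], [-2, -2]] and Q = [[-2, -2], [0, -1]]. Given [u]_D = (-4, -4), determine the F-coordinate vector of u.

(-48, -16)

First [u]_B = P [u]_D = (8, 16).
Then [u]_F = Q [u]_B = (-48, -16).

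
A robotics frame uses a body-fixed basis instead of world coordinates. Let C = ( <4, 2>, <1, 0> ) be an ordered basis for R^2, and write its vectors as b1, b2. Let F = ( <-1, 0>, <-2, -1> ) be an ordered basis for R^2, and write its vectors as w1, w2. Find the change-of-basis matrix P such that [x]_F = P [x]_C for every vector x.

[[0, -1], [-2, 0]]

Take x = bj: its C-coordinates are the j-th standard unit vector, so P e_j — column j of P — equals [bj]_F.
b1 = 0·w1 - 2w2, giving column 1 = <0, -2>; repeating for each j gives P = [[0, -1], [-2, 0]].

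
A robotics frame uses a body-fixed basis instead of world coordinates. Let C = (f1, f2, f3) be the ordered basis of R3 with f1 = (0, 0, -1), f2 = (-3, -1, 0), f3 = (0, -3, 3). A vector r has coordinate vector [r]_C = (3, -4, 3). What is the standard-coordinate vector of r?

(12, -5, 6)

r = M [r]_C, where M has columns f1, ..., f3.
Carrying out the matrix-vector product, r = (12, -5, 6).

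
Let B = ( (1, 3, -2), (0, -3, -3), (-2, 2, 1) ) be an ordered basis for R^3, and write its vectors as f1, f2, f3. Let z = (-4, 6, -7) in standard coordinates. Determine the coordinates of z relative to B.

[z]_B is the unique c with M c = z, where M has columns f1, ..., f3.
Gaussian elimination on [M | z] yields c = (2, 2, 3).
Check: 2f1 + 2f2 + 3f3 = (-4, 6, -7).

(2, 2, 3)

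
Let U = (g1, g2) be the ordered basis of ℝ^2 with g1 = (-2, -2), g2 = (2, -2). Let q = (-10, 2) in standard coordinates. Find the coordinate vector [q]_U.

[q]_U is the unique c with M c = q, where M has columns g1, g2.
System: -2c_1 + 2c_2 = -10, -2c_1 - 2c_2 = 2; solving gives c_1 = 2, c_2 = -3.
Check: 2g1 - 3g2 = (-10, 2).

(2, -3)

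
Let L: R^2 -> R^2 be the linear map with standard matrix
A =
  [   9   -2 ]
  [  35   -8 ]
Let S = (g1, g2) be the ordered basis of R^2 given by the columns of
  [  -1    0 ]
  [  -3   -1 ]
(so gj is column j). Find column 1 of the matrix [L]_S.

Column 1 of [L]_S is the S-coordinate vector of L(g1).
In standard coordinates L(g1) = A g1 = <-3, -11>.
Converting to S: <-3, -11> = 3g1 + 2g2, so the coordinate vector is <3, 2>.

<3, 2>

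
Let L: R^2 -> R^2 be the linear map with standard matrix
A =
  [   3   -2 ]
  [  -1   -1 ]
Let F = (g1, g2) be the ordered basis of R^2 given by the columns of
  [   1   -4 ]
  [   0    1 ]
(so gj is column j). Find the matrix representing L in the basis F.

[[-1, -2], [-1, 3]]

Let P have columns g1, g2. Then [L]_F = P^(-1) A P.
Here det P = 1, so P^(-1) is integer; computing A P first and then P^(-1)(A P) gives [[-1, -2], [-1, 3]].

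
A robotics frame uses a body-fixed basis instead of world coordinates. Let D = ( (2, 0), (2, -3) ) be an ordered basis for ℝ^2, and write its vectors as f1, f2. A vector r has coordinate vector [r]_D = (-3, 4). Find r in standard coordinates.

r = M [r]_D, where M has columns f1, f2.
Carrying out the matrix-vector product, r = (2, -12).

(2, -12)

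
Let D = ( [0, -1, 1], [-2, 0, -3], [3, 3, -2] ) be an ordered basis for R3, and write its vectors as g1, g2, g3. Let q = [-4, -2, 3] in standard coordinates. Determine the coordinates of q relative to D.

[-4, -1, -2]

We seek scalars with c_1 g1 + ... + c_3 g3 = q; equivalently solve M c = q where the columns of M are g1, ..., g3.
Row-reducing the augmented matrix [M | q] gives c = (-4, -1, -2).
Check: -4g1 - g2 - 2g3 = [-4, -2, 3].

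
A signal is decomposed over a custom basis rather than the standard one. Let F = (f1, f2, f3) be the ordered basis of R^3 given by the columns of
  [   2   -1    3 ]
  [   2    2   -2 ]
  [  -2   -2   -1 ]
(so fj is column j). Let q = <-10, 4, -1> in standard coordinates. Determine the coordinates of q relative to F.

Write q = c_1 f1 + ... + c_3 f3 and solve for the c_i.
Row-reducing the augmented matrix [M | q] gives c = (-2, 3, -1).
Check: -2f1 + 3f2 - f3 = <-10, 4, -1>.

<-2, 3, -1>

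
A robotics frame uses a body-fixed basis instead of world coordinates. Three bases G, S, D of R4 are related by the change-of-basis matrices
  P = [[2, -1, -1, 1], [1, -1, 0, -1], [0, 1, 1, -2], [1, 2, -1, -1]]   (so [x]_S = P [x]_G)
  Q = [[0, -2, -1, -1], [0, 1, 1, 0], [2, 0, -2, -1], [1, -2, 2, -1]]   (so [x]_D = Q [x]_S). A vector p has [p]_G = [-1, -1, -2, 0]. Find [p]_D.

[4, -3, 9, -4]

First [p]_S = P [p]_G = [1, 0, -3, -1].
Then [p]_D = Q [p]_S = [4, -3, 9, -4].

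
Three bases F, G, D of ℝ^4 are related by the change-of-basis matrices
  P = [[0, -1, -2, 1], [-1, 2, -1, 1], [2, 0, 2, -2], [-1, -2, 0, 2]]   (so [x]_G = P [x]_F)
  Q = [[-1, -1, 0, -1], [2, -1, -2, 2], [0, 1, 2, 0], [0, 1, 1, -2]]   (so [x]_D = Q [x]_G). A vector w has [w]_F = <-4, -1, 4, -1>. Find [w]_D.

<7, -9, 1, -9>

Apply P to get G-coordinates <-8, -3, 2, 4>, then Q to get D-coordinates.
The result is [w]_D = <7, -9, 1, -9>.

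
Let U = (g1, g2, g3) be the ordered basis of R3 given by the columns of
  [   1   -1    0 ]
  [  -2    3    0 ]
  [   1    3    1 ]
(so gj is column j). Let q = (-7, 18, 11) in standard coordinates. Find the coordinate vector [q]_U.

(-3, 4, 2)

We seek scalars with c_1 g1 + ... + c_3 g3 = q; equivalently solve M c = q where the columns of M are g1, ..., g3.
Solving this 3x3 system gives c = (-3, 4, 2).
Check: -3g1 + 4g2 + 2g3 = (-7, 18, 11).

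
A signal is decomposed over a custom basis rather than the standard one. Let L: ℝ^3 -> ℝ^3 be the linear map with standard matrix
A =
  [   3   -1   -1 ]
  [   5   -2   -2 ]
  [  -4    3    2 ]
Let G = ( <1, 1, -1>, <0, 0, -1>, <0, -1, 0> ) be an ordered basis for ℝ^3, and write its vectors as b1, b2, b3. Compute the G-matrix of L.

The j-th column of [L]_G is [L(bj)]_G.
L(b1) = A b1 = <3, 5, -3> = 3b1 + 0·b2 - 2b3, so column 1 is <3, 0, -2>.
Repeating for b2, b3 and assembling the columns gives [[3, 1, 1], [0, 1, 2], [-2, -1, -1]].

[[3, 1, 1], [0, 1, 2], [-2, -1, -1]]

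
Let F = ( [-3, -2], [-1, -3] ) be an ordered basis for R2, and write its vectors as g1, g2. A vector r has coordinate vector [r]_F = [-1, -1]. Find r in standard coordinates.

[4, 5]

The coordinates say r = -g1 - g2; adding the scaled basis vectors gives [4, 5].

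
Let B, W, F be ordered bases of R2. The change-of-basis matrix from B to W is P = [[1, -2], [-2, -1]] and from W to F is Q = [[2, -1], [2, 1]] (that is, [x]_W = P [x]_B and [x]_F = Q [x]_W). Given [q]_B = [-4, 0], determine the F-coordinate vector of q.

First [q]_W = P [q]_B = [-4, 8].
Then [q]_F = Q [q]_W = [-16, 0].

[-16, 0]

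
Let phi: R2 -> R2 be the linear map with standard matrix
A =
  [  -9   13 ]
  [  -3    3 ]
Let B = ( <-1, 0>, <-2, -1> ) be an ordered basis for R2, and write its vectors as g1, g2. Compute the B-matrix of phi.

With P the matrix whose columns are g1, g2, [phi]_B = P^(-1) A P.
Column by column: phi(g1) = A g1 = <9, 3>; its B-coordinates <-3, -3> give column 1.
Continuing for each basis vector yields [phi]_B = [[-3, 1], [-3, -3]].

[[-3, 1], [-3, -3]]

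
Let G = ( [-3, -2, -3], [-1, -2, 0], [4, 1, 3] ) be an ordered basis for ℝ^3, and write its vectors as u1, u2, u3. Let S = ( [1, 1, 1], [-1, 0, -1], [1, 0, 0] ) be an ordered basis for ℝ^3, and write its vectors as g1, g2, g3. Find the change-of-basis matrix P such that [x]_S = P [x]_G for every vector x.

Take x = uj: its G-coordinates are the j-th standard unit vector, so P e_j — column j of P — equals [uj]_S.
u1 = -2g1 + g2 + 0·g3, giving column 1 = [-2, 1, 0]; repeating for each j gives P = [[-2, -2, 1], [1, -2, -2], [0, -1, 1]].

[[-2, -2, 1], [1, -2, -2], [0, -1, 1]]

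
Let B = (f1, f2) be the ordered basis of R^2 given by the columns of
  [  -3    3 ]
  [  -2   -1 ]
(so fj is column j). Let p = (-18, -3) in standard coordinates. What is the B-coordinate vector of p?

(3, -3)

[p]_B is the unique c with M c = p, where M has columns f1, f2.
System: -3c_1 + 3c_2 = -18, -2c_1 - c_2 = -3; solving gives c_1 = 3, c_2 = -3.
Check: 3f1 - 3f2 = (-18, -3).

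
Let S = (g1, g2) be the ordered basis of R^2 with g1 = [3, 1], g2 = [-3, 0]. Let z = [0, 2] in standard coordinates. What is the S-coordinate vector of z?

[2, 2]

We seek scalars with c_1 g1 + c_2 g2 = z; equivalently solve M c = z where the columns of M are g1, g2.
System: 3c_1 - 3c_2 = 0, c_1 + 0c_2 = 2; solving gives c_1 = 2, c_2 = 2.
Check: 2g1 + 2g2 = [0, 2].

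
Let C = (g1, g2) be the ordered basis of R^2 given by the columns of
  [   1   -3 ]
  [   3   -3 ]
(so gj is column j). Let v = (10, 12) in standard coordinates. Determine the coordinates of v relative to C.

(1, -3)

[v]_C is the unique c with M c = v, where M has columns g1, g2.
System: c_1 - 3c_2 = 10, 3c_1 - 3c_2 = 12; solving gives c_1 = 1, c_2 = -3.
Check: g1 - 3g2 = (10, 12).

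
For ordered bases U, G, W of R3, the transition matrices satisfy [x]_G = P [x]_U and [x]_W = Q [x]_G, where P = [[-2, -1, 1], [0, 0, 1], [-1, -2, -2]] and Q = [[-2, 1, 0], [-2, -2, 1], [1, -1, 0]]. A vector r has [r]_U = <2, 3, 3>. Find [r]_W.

<11, -12, -7>

Composing the changes, [r]_W = Q P [r]_U.
Q P = [[4, 2, -1], [3, 0, -6], [-2, -1, 0]]; applying this to <2, 3, 3> gives <11, -12, -7>.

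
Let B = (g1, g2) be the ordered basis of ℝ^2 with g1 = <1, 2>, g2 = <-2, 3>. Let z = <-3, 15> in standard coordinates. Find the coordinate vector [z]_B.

Write z = c_1 g1 + c_2 g2 and solve for the c_i.
System: c_1 - 2c_2 = -3, 2c_1 + 3c_2 = 15; solving gives c_1 = 3, c_2 = 3.
Check: 3g1 + 3g2 = <-3, 15>.

<3, 3>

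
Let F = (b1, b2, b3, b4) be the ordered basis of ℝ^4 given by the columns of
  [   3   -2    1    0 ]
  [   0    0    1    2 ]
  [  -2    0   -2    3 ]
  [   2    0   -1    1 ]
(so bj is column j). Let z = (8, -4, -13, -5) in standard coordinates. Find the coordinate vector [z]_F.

Write z = c_1 b1 + ... + c_4 b4 and solve for the c_i.
Row-reducing the augmented matrix [M | z] gives c = (0, -3, 2, -3).
Check: 0·b1 - 3b2 + 2b3 - 3b4 = (8, -4, -13, -5).

(0, -3, 2, -3)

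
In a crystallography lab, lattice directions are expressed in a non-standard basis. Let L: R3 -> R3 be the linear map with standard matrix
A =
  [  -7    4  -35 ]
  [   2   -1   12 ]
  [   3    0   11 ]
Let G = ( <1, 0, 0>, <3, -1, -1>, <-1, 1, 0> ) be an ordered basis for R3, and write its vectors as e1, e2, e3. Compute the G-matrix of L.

[[1, 1, 2], [-3, 2, 3], [-1, -3, 0]]

The j-th column of [L]_G is [L(ej)]_G.
L(e1) = A e1 = <-7, 2, 3> = e1 - 3e2 - e3, so column 1 is <1, -3, -1>.
Repeating for e2, e3 and assembling the columns gives [[1, 1, 2], [-3, 2, 3], [-1, -3, 0]].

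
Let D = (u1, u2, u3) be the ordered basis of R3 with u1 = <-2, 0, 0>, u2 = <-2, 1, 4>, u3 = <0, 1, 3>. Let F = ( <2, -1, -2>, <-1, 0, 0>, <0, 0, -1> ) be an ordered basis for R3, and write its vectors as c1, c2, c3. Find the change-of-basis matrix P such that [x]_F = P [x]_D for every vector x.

[[0, -1, -1], [2, 0, -2], [0, -2, -1]]

Take x = uj: its D-coordinates are the j-th standard unit vector, so P e_j — column j of P — equals [uj]_F.
u1 = 0·c1 + 2c2 + 0·c3, giving column 1 = <0, 2, 0>; repeating for each j gives P = [[0, -1, -1], [2, 0, -2], [0, -2, -1]].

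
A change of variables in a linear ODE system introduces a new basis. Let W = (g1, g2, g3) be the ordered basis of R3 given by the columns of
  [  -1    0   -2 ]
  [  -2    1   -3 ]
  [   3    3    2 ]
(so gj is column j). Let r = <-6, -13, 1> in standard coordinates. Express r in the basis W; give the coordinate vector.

<2, -3, 2>

Write r = c_1 g1 + ... + c_3 g3 and solve for the c_i.
Row-reducing the augmented matrix [M | r] gives c = (2, -3, 2).
Check: 2g1 - 3g2 + 2g3 = <-6, -13, 1>.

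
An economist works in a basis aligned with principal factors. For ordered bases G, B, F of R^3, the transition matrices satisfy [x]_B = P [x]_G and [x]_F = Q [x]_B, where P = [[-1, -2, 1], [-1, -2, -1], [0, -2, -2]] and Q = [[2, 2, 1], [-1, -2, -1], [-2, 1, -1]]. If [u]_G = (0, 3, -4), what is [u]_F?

(-22, 12, 16)

Composing the changes, [u]_F = Q P [u]_G.
Q P = [[-4, -10, -2], [3, 8, 3], [1, 4, -1]]; applying this to (0, 3, -4) gives (-22, 12, 16).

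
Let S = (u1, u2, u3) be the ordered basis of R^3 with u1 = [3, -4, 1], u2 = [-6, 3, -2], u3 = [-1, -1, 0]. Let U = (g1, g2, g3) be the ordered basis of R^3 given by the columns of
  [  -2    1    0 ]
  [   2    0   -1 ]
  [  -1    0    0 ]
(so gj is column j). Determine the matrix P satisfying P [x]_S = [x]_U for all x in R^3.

Let M have columns uj and N have columns gj. Then for every x, N [x]_U = x = M [x]_S, so P = N^(-1) M.
Since det N = 1, N^(-1) has integer entries; multiplying gives P = [[-1, 2, 0], [1, -2, -1], [2, 1, 1]].

[[-1, 2, 0], [1, -2, -1], [2, 1, 1]]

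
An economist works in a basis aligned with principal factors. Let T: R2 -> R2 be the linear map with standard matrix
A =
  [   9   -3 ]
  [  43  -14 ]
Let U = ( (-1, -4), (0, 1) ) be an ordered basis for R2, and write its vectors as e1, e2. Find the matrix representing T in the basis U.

Let P have columns e1, e2. Then [T]_U = P^(-1) A P.
Here det P = -1, so P^(-1) is integer; computing A P first and then P^(-1)(A P) gives [[-3, 3], [1, -2]].

[[-3, 3], [1, -2]]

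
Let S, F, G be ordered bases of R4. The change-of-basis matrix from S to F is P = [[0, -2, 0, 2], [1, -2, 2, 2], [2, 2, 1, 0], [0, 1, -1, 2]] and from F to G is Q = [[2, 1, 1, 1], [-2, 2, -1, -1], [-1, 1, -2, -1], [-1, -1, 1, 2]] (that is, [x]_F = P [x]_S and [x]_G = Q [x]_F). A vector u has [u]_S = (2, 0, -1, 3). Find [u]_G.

(28, -10, -13, 5)

First [u]_F = P [u]_S = (6, 6, 3, 7).
Then [u]_G = Q [u]_F = (28, -10, -13, 5).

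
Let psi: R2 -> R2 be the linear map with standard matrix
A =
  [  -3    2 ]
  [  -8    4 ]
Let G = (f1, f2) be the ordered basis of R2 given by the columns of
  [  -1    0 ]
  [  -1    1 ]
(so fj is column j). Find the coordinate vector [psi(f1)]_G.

Compute psi(f1) = A f1 = [1, 4] in standard coordinates.
Then write this in G-coordinates: solve for y in y_1 f1 + y_2 f2 = [1, 4].
This gives y = [-1, 3], which is column 1 of [psi]_G.

[-1, 3]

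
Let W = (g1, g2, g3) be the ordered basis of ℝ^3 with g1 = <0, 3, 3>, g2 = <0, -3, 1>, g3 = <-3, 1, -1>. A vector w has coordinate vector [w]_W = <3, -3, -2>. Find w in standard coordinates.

<6, 16, 8>

w = M [w]_W, where M has columns g1, ..., g3.
Carrying out the matrix-vector product, w = <6, 16, 8>.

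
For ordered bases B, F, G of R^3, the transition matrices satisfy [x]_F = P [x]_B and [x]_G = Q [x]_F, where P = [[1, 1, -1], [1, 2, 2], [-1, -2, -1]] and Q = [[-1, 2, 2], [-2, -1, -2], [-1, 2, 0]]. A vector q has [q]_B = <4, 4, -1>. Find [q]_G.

Composing the changes, [q]_G = Q P [q]_B.
Q P = [[-1, -1, 3], [-1, 0, 2], [1, 3, 5]]; applying this to <4, 4, -1> gives <-11, -6, 11>.

<-11, -6, 11>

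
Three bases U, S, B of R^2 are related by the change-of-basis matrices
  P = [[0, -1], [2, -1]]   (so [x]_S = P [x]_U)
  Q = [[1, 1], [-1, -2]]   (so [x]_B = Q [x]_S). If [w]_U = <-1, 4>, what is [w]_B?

<-10, 16>

Composing the changes, [w]_B = Q P [w]_U.
Q P = [[2, -2], [-4, 3]]; applying this to <-1, 4> gives <-10, 16>.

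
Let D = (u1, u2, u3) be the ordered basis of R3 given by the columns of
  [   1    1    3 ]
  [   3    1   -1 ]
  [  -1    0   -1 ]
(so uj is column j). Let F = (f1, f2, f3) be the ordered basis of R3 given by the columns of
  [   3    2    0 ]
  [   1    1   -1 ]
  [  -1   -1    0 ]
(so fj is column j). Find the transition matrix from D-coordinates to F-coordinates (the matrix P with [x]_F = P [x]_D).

Let M have columns uj and N have columns fj. Then for every x, N [x]_F = x = M [x]_D, so P = N^(-1) M.
Since det N = -1, N^(-1) has integer entries; multiplying gives P = [[-1, 1, 1], [2, -1, 0], [-2, -1, 2]].

[[-1, 1, 1], [2, -1, 0], [-2, -1, 2]]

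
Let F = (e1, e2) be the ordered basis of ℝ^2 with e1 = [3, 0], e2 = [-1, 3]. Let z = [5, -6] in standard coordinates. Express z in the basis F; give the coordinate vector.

We seek scalars with c_1 e1 + c_2 e2 = z; equivalently solve M c = z where the columns of M are e1, e2.
System: 3c_1 - c_2 = 5, 0c_1 + 3c_2 = -6; solving gives c_1 = 1, c_2 = -2.
Check: e1 - 2e2 = [5, -6].

[1, -2]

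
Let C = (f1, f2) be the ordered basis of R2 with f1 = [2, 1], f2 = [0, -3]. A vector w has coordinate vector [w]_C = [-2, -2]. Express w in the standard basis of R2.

[-4, 4]

The coordinates say w = -2f1 - 2f2; adding the scaled basis vectors gives [-4, 4].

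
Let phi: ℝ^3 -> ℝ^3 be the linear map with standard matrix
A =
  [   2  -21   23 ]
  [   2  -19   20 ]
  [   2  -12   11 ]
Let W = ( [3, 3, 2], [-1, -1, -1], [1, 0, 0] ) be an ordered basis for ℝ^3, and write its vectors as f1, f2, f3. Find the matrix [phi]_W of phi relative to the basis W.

Let P have columns f1, ..., f3. Then [phi]_W = P^(-1) A P.
Here det P = -1, so P^(-1) is integer; computing A P first and then P^(-1)(A P) gives [[-3, -2, 0], [2, -3, -2], [0, -1, 0]].

[[-3, -2, 0], [2, -3, -2], [0, -1, 0]]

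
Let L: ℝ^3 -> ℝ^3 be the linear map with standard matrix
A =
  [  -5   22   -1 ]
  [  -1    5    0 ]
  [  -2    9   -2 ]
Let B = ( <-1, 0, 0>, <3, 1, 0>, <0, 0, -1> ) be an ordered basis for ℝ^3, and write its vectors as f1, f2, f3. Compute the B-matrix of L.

[[-2, -1, -1], [1, 2, 0], [-2, -3, -2]]

The j-th column of [L]_B is [L(fj)]_B.
L(f1) = A f1 = <5, 1, 2> = -2f1 + f2 - 2f3, so column 1 is <-2, 1, -2>.
Repeating for f2, f3 and assembling the columns gives [[-2, -1, -1], [1, 2, 0], [-2, -3, -2]].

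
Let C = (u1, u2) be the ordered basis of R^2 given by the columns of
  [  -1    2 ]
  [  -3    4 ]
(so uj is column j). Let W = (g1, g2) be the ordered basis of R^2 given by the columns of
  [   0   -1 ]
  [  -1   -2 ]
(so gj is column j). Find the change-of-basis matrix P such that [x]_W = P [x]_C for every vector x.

[[1, 0], [1, -2]]

Column j of P is [uj]_W, since P maps C-coordinates to W-coordinates.
Expressing u1 in W: u1 = g1 + g2, so column 1 of P is (1, 1).
Doing the same for each uj gives P = [[1, 0], [1, -2]].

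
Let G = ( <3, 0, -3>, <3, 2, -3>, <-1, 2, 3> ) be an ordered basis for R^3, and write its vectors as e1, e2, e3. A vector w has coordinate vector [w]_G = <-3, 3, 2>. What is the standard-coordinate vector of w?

<-2, 10, 6>

By definition w = -3e1 + 3e2 + 2e3.
Summing componentwise gives <-2, 10, 6>.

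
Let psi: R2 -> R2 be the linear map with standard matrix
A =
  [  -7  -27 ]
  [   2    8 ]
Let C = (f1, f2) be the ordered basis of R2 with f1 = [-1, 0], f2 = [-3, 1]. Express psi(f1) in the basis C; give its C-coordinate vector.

Compute psi(f1) = A f1 = [7, -2] in standard coordinates.
Then write this in C-coordinates: solve for y in y_1 f1 + y_2 f2 = [7, -2].
This gives y = [-1, -2], which is column 1 of [psi]_C.

[-1, -2]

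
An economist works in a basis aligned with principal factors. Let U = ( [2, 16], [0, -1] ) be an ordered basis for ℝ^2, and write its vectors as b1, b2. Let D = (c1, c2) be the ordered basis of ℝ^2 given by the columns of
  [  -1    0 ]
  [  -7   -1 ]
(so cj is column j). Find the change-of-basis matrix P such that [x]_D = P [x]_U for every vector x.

[[-2, 0], [-2, 1]]

Let M have columns bj and N have columns cj. Then for every x, N [x]_D = x = M [x]_U, so P = N^(-1) M.
Since det N = 1, N^(-1) has integer entries; multiplying gives P = [[-2, 0], [-2, 1]].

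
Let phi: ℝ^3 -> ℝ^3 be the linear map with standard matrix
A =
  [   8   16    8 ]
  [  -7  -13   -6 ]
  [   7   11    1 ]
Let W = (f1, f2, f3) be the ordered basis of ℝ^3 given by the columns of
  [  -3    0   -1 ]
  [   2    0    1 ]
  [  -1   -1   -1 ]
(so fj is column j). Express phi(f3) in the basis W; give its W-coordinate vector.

(0, -3, 0)

Column 3 of [phi]_W is the W-coordinate vector of phi(f3).
In standard coordinates phi(f3) = A f3 = (0, 0, 3).
Converting to W: (0, 0, 3) = 0·f1 - 3f2 + 0·f3, so the coordinate vector is (0, -3, 0).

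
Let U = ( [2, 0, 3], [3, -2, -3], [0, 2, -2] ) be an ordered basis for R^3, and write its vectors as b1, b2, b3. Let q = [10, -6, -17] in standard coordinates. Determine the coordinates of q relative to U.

[q]_U is the unique c with M c = q, where M has columns b1, ..., b3.
Gaussian elimination on [M | q] yields c = (-1, 4, 1).
Check: -b1 + 4b2 + b3 = [10, -6, -17].

[-1, 4, 1]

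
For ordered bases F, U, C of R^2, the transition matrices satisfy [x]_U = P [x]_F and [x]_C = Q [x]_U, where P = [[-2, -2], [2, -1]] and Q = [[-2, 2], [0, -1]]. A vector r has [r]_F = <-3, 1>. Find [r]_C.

<-22, 7>

Composing the changes, [r]_C = Q P [r]_F.
Q P = [[8, 2], [-2, 1]]; applying this to <-3, 1> gives <-22, 7>.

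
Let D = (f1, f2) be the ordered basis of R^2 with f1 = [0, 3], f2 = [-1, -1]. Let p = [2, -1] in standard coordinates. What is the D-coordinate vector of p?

[p]_D is the unique c with M c = p, where M has columns f1, f2.
System: 0c_1 - c_2 = 2, 3c_1 - c_2 = -1; solving gives c_1 = -1, c_2 = -2.
Check: -f1 - 2f2 = [2, -1].

[-1, -2]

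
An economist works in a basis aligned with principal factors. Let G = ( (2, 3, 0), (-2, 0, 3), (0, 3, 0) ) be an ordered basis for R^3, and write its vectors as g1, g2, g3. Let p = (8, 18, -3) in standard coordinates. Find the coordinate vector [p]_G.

(3, -1, 3)

Write p = c_1 g1 + ... + c_3 g3 and solve for the c_i.
Row-reducing the augmented matrix [M | p] gives c = (3, -1, 3).
Check: 3g1 - g2 + 3g3 = (8, 18, -3).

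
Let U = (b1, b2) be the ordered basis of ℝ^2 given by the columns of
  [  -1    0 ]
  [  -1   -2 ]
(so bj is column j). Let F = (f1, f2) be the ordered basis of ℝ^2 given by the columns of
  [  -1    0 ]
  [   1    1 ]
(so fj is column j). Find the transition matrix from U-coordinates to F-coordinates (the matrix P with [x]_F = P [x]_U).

Let M have columns bj and N have columns fj. Then for every x, N [x]_F = x = M [x]_U, so P = N^(-1) M.
Since det N = -1, N^(-1) has integer entries; multiplying gives P = [[1, 0], [-2, -2]].

[[1, 0], [-2, -2]]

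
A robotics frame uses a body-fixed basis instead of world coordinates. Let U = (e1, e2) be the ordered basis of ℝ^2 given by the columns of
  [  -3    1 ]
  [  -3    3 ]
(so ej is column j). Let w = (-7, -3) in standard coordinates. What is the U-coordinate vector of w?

We seek scalars with c_1 e1 + c_2 e2 = w; equivalently solve M c = w where the columns of M are e1, e2.
System: -3c_1 + c_2 = -7, -3c_1 + 3c_2 = -3; solving gives c_1 = 3, c_2 = 2.
Check: 3e1 + 2e2 = (-7, -3).

(3, 2)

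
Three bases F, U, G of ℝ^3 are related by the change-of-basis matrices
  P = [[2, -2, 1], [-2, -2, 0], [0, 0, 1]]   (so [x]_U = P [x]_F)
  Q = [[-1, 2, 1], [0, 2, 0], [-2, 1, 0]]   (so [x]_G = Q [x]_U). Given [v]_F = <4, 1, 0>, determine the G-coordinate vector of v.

<-26, -20, -22>

First [v]_U = P [v]_F = <6, -10, 0>.
Then [v]_G = Q [v]_U = <-26, -20, -22>.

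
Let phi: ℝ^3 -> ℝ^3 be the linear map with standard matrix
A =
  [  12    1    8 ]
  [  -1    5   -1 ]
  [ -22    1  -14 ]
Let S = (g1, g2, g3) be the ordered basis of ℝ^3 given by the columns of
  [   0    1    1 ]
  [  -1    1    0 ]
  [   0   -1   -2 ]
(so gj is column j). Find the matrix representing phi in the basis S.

[[2, -2, -3], [-3, 3, -2], [2, 2, -2]]

The j-th column of [phi]_S is [phi(gj)]_S.
phi(g1) = A g1 = [-1, -5, -1] = 2g1 - 3g2 + 2g3, so column 1 is [2, -3, 2].
Repeating for g2, g3 and assembling the columns gives [[2, -2, -3], [-3, 3, -2], [2, 2, -2]].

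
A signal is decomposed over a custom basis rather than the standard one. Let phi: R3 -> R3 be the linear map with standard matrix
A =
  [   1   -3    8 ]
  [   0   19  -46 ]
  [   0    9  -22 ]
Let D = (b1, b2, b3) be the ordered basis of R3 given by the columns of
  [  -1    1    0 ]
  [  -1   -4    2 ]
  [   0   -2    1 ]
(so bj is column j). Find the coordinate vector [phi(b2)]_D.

[0, -3, 2]

Compute phi(b2) = A b2 = [-3, 16, 8] in standard coordinates.
Then write this in D-coordinates: solve for y in y_1 b1 + ... + y_3 b3 = [-3, 16, 8].
This gives y = [0, -3, 2], which is column 2 of [phi]_D.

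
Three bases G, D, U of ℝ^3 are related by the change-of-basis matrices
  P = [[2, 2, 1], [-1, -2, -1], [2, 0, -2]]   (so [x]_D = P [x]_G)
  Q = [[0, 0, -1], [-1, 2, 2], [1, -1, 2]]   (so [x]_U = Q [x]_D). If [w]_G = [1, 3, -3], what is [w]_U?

[-8, 3, 25]

Composing the changes, [w]_U = Q P [w]_G.
Q P = [[-2, 0, 2], [0, -6, -7], [7, 4, -2]]; applying this to [1, 3, -3] gives [-8, 3, 25].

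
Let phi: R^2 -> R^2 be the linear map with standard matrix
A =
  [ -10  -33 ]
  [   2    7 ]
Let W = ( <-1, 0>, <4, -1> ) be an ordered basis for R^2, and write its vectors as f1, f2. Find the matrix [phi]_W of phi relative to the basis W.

Let P have columns f1, f2. Then [phi]_W = P^(-1) A P.
Here det P = 1, so P^(-1) is integer; computing A P first and then P^(-1)(A P) gives [[-2, 3], [2, -1]].

[[-2, 3], [2, -1]]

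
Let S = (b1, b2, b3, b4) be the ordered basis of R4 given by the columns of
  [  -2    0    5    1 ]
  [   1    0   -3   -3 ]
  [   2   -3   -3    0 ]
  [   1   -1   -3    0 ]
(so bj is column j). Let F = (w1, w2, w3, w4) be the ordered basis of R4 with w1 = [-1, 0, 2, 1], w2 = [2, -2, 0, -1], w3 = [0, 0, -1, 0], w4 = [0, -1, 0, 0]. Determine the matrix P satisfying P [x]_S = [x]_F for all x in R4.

[[0, -2, -1, 1], [-1, -1, 2, 1], [-2, -1, 1, 2], [1, 2, -1, 1]]

Let M have columns bj and N have columns wj. Then for every x, N [x]_F = x = M [x]_S, so P = N^(-1) M.
Since det N = 1, N^(-1) has integer entries; multiplying gives P = [[0, -2, -1, 1], [-1, -1, 2, 1], [-2, -1, 1, 2], [1, 2, -1, 1]].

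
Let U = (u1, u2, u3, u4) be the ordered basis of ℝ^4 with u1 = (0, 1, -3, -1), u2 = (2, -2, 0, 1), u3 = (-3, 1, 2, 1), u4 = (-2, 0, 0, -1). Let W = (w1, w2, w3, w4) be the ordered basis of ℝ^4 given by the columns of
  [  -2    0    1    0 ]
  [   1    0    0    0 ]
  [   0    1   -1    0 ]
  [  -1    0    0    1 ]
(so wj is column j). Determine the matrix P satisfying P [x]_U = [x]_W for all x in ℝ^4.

Let M have columns uj and N have columns wj. Then for every x, N [x]_W = x = M [x]_U, so P = N^(-1) M.
Since det N = 1, N^(-1) has integer entries; multiplying gives P = [[1, -2, 1, 0], [-1, -2, 1, -2], [2, -2, -1, -2], [0, -1, 2, -1]].

[[1, -2, 1, 0], [-1, -2, 1, -2], [2, -2, -1, -2], [0, -1, 2, -1]]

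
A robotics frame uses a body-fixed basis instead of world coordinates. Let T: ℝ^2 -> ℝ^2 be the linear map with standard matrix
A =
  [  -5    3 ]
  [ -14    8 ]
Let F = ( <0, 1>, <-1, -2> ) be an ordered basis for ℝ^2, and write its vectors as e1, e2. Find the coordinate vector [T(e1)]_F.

<2, -3>

Compute T(e1) = A e1 = <3, 8> in standard coordinates.
Then write this in F-coordinates: solve for y in y_1 e1 + y_2 e2 = <3, 8>.
This gives y = <2, -3>, which is column 1 of [T]_F.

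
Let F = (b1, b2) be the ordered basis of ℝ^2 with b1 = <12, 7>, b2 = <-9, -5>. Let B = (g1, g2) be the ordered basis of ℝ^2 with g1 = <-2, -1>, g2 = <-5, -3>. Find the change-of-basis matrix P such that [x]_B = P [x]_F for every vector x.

[[-1, 2], [-2, 1]]

Column j of P is [bj]_B, since P maps F-coordinates to B-coordinates.
Expressing b1 in B: b1 = -g1 - 2g2, so column 1 of P is <-1, -2>.
Doing the same for each bj gives P = [[-1, 2], [-2, 1]].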